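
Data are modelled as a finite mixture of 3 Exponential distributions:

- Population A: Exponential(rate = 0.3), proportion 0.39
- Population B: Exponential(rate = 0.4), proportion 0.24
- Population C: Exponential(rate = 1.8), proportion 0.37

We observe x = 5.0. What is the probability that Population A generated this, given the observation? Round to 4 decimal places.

0.6663

Apply Bayes' rule: the posterior for each component is proportional to its prior times its likelihood at x.
Component likelihoods at x = 5.0:
  f_A = 0.3·e^(−0.3·5.0) = 0.3·e^(−1.5000) = 0.066939
  f_B = 0.4·e^(−0.4·5.0) = 0.4·e^(−2.0000) = 0.0541341
  f_C = 1.8·e^(−1.8·5.0) = 1.8·e^(−9.0000) = 0.000222138
Weight by the priors:
  P(Z=A)·f_A = 0.39 × 0.066939 = 0.0261062
  P(Z=B)·f_B = 0.24 × 0.0541341 = 0.0129922
  P(Z=C)·f_C = 0.37 × 0.000222138 = 8.21909e-05
Evidence: 0.0261062 + 0.0129922 + 8.21909e-05 = 0.0391806
Responsibility of Population A: 0.0261062 / 0.0391806 ≈ 0.6663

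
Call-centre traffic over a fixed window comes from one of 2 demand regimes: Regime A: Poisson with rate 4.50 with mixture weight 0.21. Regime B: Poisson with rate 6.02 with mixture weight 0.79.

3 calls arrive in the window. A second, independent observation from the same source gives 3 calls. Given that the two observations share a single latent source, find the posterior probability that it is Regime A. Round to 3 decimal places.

Apply Bayes' rule: the posterior for each component is proportional to its prior times its likelihood at x.
Since both observations come from the same component, the likelihood for component k is f_k(x₁)·f_k(x₂).
  p_A = [0.168718] × [0.168718] = 0.0284657
  p_B = [0.0883457] × [0.0883457] = 0.00780496
Multiply by the mixture weights:
  P(Z=A)·p_A = 0.21 × 0.0284657 = 0.0059778
  P(Z=B)·p_B = 0.79 × 0.00780496 = 0.00616592
Normaliser: 0.0059778 + 0.00616592 = 0.0121437
P(Regime A | data) = 0.0059778 / 0.0121437 ≈ 0.492

0.492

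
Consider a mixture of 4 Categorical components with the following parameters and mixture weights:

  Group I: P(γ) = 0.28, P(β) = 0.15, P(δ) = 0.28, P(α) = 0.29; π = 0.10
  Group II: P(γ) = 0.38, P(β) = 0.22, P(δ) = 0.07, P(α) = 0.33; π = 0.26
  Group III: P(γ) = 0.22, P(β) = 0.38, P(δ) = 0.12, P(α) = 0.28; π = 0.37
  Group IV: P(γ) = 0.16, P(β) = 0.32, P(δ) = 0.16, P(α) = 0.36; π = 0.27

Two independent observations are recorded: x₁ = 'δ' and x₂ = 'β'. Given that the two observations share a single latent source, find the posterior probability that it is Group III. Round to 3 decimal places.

By Bayes' theorem, P(k | x) = π_k f_k(x) / Σ_j π_j f_j(x).
Since both observations come from the same component, the likelihood for component k is f_k(x₁)·f_k(x₂).
  L_I = [0.28] × [0.15] = 0.042
  L_II = [0.07] × [0.22] = 0.0154
  L_III = [0.12] × [0.38] = 0.0456
  L_IV = [0.16] × [0.32] = 0.0512
Prior × likelihood for each component:
  π_I·L_I = 0.10 × 0.042 = 0.0042
  π_II·L_II = 0.26 × 0.0154 = 0.004004
  π_III·L_III = 0.37 × 0.0456 = 0.016872
  π_IV·L_IV = 0.27 × 0.0512 = 0.013824
Marginal: 0.0042 + 0.004004 + 0.016872 + 0.013824 = 0.0389
P(Group III | x) = 0.016872 / 0.0389 ≈ 0.434

0.434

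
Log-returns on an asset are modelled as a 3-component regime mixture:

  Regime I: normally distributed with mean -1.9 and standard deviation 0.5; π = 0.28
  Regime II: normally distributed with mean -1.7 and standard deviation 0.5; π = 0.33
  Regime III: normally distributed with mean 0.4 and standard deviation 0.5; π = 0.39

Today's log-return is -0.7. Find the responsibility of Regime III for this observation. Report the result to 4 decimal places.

0.3648

Posterior ∝ prior × likelihood, so P(k | x) ∝ π_k f_k(x); normalise over all components.
Evaluate each component's likelihood at the observed value:
  p_I = (1/(0.5·√(2π)))·exp(−(-0.7−-1.9)²/(2·0.5²)) = 0.797885·exp(-2.88000) = 0.0447891
  p_II = (1/(0.5·√(2π)))·exp(−(-0.7−-1.7)²/(2·0.5²)) = 0.797885·exp(-2.00000) = 0.107982
  p_III = (1/(0.5·√(2π)))·exp(−(-0.7−0.4)²/(2·0.5²)) = 0.797885·exp(-2.42000) = 0.0709492
Multiply by the mixture weights:
  π_I·p_I = 0.28 × 0.0447891 = 0.0125409
  π_II·p_II = 0.33 × 0.107982 = 0.035634
  π_III·p_III = 0.39 × 0.0709492 = 0.0276702
Normaliser: 0.0125409 + 0.035634 + 0.0276702 = 0.0758452
P(Regime III | data) = 0.0276702 / 0.0758452 ≈ 0.3648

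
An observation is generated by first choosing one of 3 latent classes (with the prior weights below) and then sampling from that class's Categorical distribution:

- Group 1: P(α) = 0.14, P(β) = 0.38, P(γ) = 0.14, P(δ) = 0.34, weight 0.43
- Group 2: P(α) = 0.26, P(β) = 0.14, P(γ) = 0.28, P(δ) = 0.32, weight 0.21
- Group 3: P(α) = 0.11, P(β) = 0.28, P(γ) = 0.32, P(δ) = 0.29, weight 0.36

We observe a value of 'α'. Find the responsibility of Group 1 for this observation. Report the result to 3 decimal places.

0.390

Posterior ∝ prior × likelihood, so P(k | x) ∝ π_k f_k(x); normalise over all components.
Evaluate each component's likelihood at the observed value:
  L_1 = 0.14
  L_2 = 0.26
  L_3 = 0.11
Unnormalised posteriors:
  π_1·L_1 = 0.43 × 0.14 = 0.0602
  π_2·L_2 = 0.21 × 0.26 = 0.0546
  π_3·L_3 = 0.36 × 0.11 = 0.0396
Marginal: 0.0602 + 0.0546 + 0.0396 = 0.1544
P(Group 1 | the observation) = 0.0602 / 0.1544 ≈ 0.390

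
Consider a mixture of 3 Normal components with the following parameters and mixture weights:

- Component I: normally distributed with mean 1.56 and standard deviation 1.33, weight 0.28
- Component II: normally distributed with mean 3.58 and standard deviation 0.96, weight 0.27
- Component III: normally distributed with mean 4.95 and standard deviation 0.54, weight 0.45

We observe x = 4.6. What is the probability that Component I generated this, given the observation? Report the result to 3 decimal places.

0.018

By Bayes' theorem, P(k | x) = P(Z=k) f_k(x) / Σ_j P(Z=j) f_j(x).
Component likelihoods at x = 4.6:
  p_I = 0.0220077
  p_II = 0.23632
  p_III = 0.598816
Prior × likelihood for each component:
  P(Z=I)·p_I = 0.28 × 0.0220077 = 0.00616216
  P(Z=II)·p_II = 0.27 × 0.23632 = 0.0638063
  P(Z=III)·p_III = 0.45 × 0.598816 = 0.269467
Sum: 0.00616216 + 0.0638063 + 0.269467 = 0.339436
So the posterior for Component I is 0.00616216 / 0.339436 ≈ 0.018.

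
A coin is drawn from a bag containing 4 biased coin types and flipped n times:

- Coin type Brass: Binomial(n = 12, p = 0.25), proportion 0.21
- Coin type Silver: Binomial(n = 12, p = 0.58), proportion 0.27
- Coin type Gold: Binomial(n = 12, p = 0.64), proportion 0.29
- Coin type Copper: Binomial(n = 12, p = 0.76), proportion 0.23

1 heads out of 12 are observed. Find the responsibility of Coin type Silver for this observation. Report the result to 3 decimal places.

Posterior ∝ prior × likelihood, so P(k | x) ∝ w_k f_k(x); normalise over all components.
Component likelihoods at x = 1 heads out of 12:
  L_Brass = C(12,1)·0.25^1·0.75^11 = 12·0.25·0.0422351 = 0.126705
  L_Silver = C(12,1)·0.58^1·0.42^11 = 12·0.58·7.17368e-05 = 0.000499288
  L_Gold = C(12,1)·0.64^1·0.36^11 = 12·0.64·1.31622e-05 = 0.000101085
  L_Copper = C(12,1)·0.76^1·0.24^11 = 12·0.76·1.52168e-07 = 1.38777e-06
Prior × likelihood for each component:
  w_Brass·L_Brass = 0.21 × 0.126705 = 0.0266081
  w_Silver·L_Silver = 0.27 × 0.000499288 = 0.000134808
  w_Gold·L_Gold = 0.29 × 0.000101085 = 2.93148e-05
  w_Copper·L_Copper = 0.23 × 1.38777e-06 = 3.19188e-07
Denominator: 0.0266081 + 0.000134808 + 2.93148e-05 + 3.19188e-07 = 0.0267726
So the posterior for Coin type Silver is 0.000134808 / 0.0267726 ≈ 0.005.

0.005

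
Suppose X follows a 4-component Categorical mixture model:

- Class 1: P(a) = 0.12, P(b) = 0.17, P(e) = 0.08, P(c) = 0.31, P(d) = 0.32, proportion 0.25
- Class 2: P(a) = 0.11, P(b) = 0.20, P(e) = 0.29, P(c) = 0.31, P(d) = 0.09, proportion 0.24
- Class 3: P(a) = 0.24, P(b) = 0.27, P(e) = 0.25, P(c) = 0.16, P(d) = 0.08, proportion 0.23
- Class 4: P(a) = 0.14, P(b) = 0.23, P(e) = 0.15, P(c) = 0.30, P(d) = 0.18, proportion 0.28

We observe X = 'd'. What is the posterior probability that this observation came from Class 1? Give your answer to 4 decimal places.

P(component k | x) = π_k·f_k(x) / marginal(x), where marginal(x) = Σ_j π_j·f_j(x).
Evaluate each component's likelihood at the observed value:
  p_1 = 0.32
  p_2 = 0.09
  p_3 = 0.08
  p_4 = 0.18
Prior × likelihood for each component:
  π_1·p_1 = 0.25 × 0.32 = 0.08
  π_2·p_2 = 0.24 × 0.09 = 0.0216
  π_3·p_3 = 0.23 × 0.08 = 0.0184
  π_4·p_4 = 0.28 × 0.18 = 0.0504
Sum: 0.08 + 0.0216 + 0.0184 + 0.0504 = 0.1704
So the posterior for Class 1 is 0.08 / 0.1704 ≈ 0.4695.

0.4695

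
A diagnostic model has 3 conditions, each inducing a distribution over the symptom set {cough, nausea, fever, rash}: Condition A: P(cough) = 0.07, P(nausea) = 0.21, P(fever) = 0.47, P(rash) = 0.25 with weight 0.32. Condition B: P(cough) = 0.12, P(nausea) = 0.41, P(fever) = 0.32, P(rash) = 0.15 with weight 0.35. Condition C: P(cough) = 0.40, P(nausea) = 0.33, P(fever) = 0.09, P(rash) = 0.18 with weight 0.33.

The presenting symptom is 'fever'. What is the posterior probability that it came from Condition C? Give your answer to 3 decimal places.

Posterior ∝ prior × likelihood, so P(k | x) ∝ π_k f_k(x); normalise over all components.
Categorical probabilities:
  p_A = P(fever | comp) = 0.47
  p_B = P(fever | comp) = 0.32
  p_C = P(fever | comp) = 0.09
Multiply by the mixture weights:
  π_A·p_A = 0.32 × 0.47 = 0.1504
  π_B·p_B = 0.35 × 0.32 = 0.112
  π_C·p_C = 0.33 × 0.09 = 0.0297
Evidence: 0.1504 + 0.112 + 0.0297 = 0.2921
Responsibility of Condition C: 0.0297 / 0.2921 ≈ 0.102

0.102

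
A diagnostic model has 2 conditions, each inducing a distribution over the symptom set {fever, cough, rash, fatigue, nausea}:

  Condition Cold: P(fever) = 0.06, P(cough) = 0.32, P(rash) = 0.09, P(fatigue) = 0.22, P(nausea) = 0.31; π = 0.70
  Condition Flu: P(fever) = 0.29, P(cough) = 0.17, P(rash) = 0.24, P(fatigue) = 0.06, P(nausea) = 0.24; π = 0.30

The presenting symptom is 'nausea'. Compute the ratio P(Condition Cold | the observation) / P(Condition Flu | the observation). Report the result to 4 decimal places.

3.0139

Only the two components matter; the odds are (π_i f_i(x)) / (π_j f_j(x)).
Evaluate each component's likelihood at the observed value:
  L_Cold = 0.31
  L_Flu = 0.24
Odds = (0.70/0.30) × (0.31/0.24) = 2.33333 × 1.29167 ≈ 3.0139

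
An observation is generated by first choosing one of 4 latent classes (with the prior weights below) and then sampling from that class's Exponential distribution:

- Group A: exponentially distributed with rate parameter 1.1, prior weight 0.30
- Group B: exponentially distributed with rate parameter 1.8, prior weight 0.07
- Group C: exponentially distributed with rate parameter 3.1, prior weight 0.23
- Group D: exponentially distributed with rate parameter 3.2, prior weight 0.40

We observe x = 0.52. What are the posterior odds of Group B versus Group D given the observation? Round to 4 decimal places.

0.2039

Only the two components matter; the odds are (π_i f_i(x)) / (π_j f_j(x)).
Evaluate each component's likelihood at the observed value:
  f_A = 0.620835
  f_B = 0.705948
  f_C = 0.618414
  f_D = 0.606016
Odds = (0.07/0.40) × (0.705948/0.606016) = 0.175 × 1.1649 ≈ 0.2039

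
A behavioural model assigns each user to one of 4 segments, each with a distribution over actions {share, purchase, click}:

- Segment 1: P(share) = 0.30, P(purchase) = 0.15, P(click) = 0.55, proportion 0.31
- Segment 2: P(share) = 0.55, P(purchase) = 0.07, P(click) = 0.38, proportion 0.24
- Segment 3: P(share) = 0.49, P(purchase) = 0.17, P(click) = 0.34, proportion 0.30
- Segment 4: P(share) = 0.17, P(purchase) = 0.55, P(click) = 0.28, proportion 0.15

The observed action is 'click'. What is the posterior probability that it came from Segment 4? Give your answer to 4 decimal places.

Apply Bayes' rule: the posterior for each component is proportional to its prior times its likelihood at x.
Categorical probabilities:
  p_1 = P(click | comp) = 0.55
  p_2 = P(click | comp) = 0.38
  p_3 = P(click | comp) = 0.34
  p_4 = P(click | comp) = 0.28
Multiply by the mixture weights:
  P(Z=1)·p_1 = 0.31 × 0.55 = 0.1705
  P(Z=2)·p_2 = 0.24 × 0.38 = 0.0912
  P(Z=3)·p_3 = 0.30 × 0.34 = 0.102
  P(Z=4)·p_4 = 0.15 × 0.28 = 0.042
Marginal: 0.1705 + 0.0912 + 0.102 + 0.042 = 0.4057
So the posterior for Segment 4 is 0.042 / 0.4057 ≈ 0.1035.

0.1035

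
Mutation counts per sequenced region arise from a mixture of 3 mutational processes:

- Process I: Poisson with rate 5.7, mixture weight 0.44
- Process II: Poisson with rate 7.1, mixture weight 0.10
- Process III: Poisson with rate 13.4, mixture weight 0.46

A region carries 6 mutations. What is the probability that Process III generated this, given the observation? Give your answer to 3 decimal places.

P(component k | x) = P(Z=k)·f_k(x) / marginal(x), where marginal(x) = Σ_j P(Z=j)·f_j(x).
Poisson probabilities:
  f_I = e^(−5.7)·5.7^6/6! = 0.159382
  f_II = e^(−7.1)·7.1^6/6! = 0.1468
  f_III = e^(−13.4)·13.4^6/6! = 0.0121829
Multiply by the mixture weights:
  P(Z=I)·f_I = 0.44 × 0.159382 = 0.0701279
  P(Z=II)·f_II = 0.10 × 0.1468 = 0.01468
  P(Z=III)·f_III = 0.46 × 0.0121829 = 0.00560413
Sum: 0.0701279 + 0.01468 + 0.00560413 = 0.090412
P(Process III | 6 mutations) ≈ 0.062

0.062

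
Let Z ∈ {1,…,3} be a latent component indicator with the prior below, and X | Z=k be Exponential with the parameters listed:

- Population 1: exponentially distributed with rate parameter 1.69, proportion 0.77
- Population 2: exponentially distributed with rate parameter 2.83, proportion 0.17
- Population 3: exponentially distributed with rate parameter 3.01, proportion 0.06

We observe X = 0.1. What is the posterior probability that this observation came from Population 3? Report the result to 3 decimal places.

0.084

Posterior ∝ prior × likelihood, so P(k | x) ∝ π_k f_k(x); normalise over all components.
Evaluate each component's likelihood at the observed value:
  L_1 = 1.69·e^(−1.69·0.1) = 1.69·e^(−0.1690) = 1.42722
  L_2 = 2.83·e^(−2.83·0.1) = 2.83·e^(−0.2830) = 2.13246
  L_3 = 3.01·e^(−3.01·0.1) = 3.01·e^(−0.3010) = 2.22763
Prior × likelihood for each component:
  π_1·L_1 = 0.77 × 1.42722 = 1.09896
  π_2·L_2 = 0.17 × 2.13246 = 0.362518
  π_3·L_3 = 0.06 × 2.22763 = 0.133658
Evidence: 1.09896 + 0.362518 + 0.133658 = 1.59514
Responsibility of Population 3: 0.133658 / 1.59514 ≈ 0.084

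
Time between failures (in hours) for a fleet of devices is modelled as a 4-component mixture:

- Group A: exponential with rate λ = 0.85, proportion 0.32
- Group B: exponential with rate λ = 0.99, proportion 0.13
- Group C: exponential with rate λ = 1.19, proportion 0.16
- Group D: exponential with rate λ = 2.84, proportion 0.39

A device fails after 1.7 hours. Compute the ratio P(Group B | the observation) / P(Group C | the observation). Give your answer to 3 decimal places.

Posterior odds = (P(Z=i) f_i(x)) / (P(Z=j) f_j(x)); the normalising sum cancels.
Evaluate each component's likelihood at the observed value:
  L_A = 0.85·e^(−0.85·1.7) = 0.85·e^(−1.4450) = 0.200384
  L_B = 0.99·e^(−0.99·1.7) = 0.99·e^(−1.6830) = 0.183958
  L_C = 1.19·e^(−1.19·1.7) = 1.19·e^(−2.0230) = 0.157387
  L_D = 2.84·e^(−2.84·1.7) = 2.84·e^(−4.8280) = 0.0227271
Posterior odds = (P(Z=B)·L_B) / (P(Z=C)·L_C) = (0.13·0.183958) / (0.16·0.157387) = 0.0239145 / 0.0251819 ≈ 0.950

0.950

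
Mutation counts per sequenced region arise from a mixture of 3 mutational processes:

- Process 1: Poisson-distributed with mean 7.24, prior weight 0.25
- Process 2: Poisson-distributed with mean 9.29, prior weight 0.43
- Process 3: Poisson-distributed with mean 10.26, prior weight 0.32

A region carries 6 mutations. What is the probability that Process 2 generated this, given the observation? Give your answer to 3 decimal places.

The responsibility of component k is π_k f_k(x) divided by Σ_j π_j f_j(x).
Poisson probabilities:
  p_1 = e^(−7.24)·7.24^6/6! = 0.143485
  p_2 = e^(−9.29)·9.29^6/6! = 0.0824453
  p_3 = e^(−10.26)·10.26^6/6! = 0.056714
Weight by the priors:
  π_1·p_1 = 0.25 × 0.143485 = 0.0358713
  π_2·p_2 = 0.43 × 0.0824453 = 0.0354515
  π_3·p_3 = 0.32 × 0.056714 = 0.0181485
Evidence: 0.0358713 + 0.0354515 + 0.0181485 = 0.0894713
P(Process 2 | x) = 0.0354515 / 0.0894713 ≈ 0.396

0.396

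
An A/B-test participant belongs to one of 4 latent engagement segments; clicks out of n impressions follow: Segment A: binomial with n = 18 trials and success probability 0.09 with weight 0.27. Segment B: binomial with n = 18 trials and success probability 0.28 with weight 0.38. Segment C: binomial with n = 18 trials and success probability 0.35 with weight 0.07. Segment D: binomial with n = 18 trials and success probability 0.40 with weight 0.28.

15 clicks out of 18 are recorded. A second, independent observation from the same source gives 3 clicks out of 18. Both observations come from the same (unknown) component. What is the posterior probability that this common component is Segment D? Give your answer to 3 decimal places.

0.866

P(component k | x) = w_k·f_k(x) / marginal(x), where marginal(x) = Σ_j w_j·f_j(x).
Since both observations come from the same component, the likelihood for component k is f_k(x₁)·f_k(x₂).
  f_A = [1.26605e-13] × [0.144557] = 1.83017e-14
  f_B = [1.55259e-06] × [0.129763] = 2.0147e-07
  f_C = [3.24677e-05] × [0.0546506] = 1.77438e-06
  f_D = [0.000189253] × [0.0245549] = 4.64711e-06
Prior × likelihood for each component:
  w_A·f_A = 0.27 × 1.83017e-14 = 4.94145e-15
  w_B·f_B = 0.38 × 2.0147e-07 = 7.65585e-08
  w_C·f_C = 0.07 × 1.77438e-06 = 1.24206e-07
  w_D·f_D = 0.28 × 4.64711e-06 = 1.30119e-06
Sum: 4.94145e-15 + 7.65585e-08 + 1.24206e-07 + 1.30119e-06 = 1.50195e-06
So the posterior for Segment D is 1.30119e-06 / 1.50195e-06 ≈ 0.866.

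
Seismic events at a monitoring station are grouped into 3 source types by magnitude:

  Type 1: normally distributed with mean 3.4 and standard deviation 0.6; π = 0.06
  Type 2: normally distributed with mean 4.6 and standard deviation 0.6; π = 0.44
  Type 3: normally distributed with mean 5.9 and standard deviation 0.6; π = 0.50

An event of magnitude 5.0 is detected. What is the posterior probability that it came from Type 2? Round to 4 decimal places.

Apply Bayes' rule: the posterior for each component is proportional to its prior times its likelihood at x.
Component likelihoods at x = 5.0:
  L_1 = 0.0189933
  L_2 = 0.532413
  L_3 = 0.215863
Unnormalised posteriors:
  P(Z=1)·L_1 = 0.06 × 0.0189933 = 0.0011396
  P(Z=2)·L_2 = 0.44 × 0.532413 = 0.234262
  P(Z=3)·L_3 = 0.50 × 0.215863 = 0.107931
Denominator: 0.0011396 + 0.234262 + 0.107931 = 0.343333
Responsibility of Type 2: 0.234262 / 0.343333 ≈ 0.6823

0.6823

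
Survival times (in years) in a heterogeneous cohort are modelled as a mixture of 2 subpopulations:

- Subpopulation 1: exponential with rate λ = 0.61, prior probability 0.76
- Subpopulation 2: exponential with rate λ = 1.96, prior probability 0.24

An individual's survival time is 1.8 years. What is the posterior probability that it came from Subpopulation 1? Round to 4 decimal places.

By Bayes' theorem, P(k | x) = π_k f_k(x) / Σ_j π_j f_j(x).
Exponential densities:
  f_1 = 0.61·e^(−0.61·1.8) = 0.61·e^(−1.0980) = 0.203458
  f_2 = 1.96·e^(−1.96·1.8) = 1.96·e^(−3.5280) = 0.0575526
Multiply by the mixture weights:
  π_1·f_1 = 0.76 × 0.203458 = 0.154628
  π_2·f_2 = 0.24 × 0.0575526 = 0.0138126
Normaliser: 0.154628 + 0.0138126 = 0.168441
So the posterior for Subpopulation 1 is 0.154628 / 0.168441 ≈ 0.9180.

0.9180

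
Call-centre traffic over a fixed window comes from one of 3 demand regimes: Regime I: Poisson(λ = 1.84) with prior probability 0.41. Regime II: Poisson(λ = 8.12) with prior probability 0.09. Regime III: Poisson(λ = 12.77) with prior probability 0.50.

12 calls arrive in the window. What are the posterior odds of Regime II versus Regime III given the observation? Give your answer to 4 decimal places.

The posterior odds equal the prior odds times the likelihood ratio: (π_i/π_j)·(f_i(x)/f_j(x)).
Component likelihoods at x = 12 calls:
  f_I = e^(−1.84)·1.84^12/12! = 4.99316e-07
  f_II = e^(−8.12)·8.12^12/12! = 0.0510345
  f_III = e^(−12.77)·12.77^12/12! = 0.11169
0.00459311 / 0.0558449 ≈ 0.0822

0.0822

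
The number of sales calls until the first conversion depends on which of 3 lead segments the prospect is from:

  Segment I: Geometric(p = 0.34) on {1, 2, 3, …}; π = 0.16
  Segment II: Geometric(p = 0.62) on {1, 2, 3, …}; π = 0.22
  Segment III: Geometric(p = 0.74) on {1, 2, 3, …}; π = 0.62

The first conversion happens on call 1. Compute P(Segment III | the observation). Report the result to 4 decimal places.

0.7063

By Bayes' theorem, P(k | x) = P(Z=k) f_k(x) / Σ_j P(Z=j) f_j(x).
Evaluate each component's likelihood at the observed value:
  p_I = 0.34
  p_II = 0.62
  p_III = 0.74
Multiply by the mixture weights:
  P(Z=I)·p_I = 0.16 × 0.34 = 0.0544
  P(Z=II)·p_II = 0.22 × 0.62 = 0.1364
  P(Z=III)·p_III = 0.62 × 0.74 = 0.4588
Denominator: 0.0544 + 0.1364 + 0.4588 = 0.6496
So the posterior for Segment III is 0.4588 / 0.6496 ≈ 0.7063.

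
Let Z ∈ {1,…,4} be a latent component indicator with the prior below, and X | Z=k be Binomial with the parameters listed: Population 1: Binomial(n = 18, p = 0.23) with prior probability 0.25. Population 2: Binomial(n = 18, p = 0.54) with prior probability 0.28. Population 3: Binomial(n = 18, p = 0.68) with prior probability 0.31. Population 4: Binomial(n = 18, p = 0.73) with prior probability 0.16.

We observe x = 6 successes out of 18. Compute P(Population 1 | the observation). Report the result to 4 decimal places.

Posterior ∝ prior × likelihood, so P(k | x) ∝ w_k f_k(x); normalise over all components.
Component likelihoods at x = 6 successes out of 18:
  L_1 = 0.119379
  L_2 = 0.0413169
  L_3 = 0.00211604
  L_4 = 0.000421671
Weight by the priors:
  w_1·L_1 = 0.25 × 0.119379 = 0.0298447
  w_2·L_2 = 0.28 × 0.0413169 = 0.0115687
  w_3·L_3 = 0.31 × 0.00211604 = 0.000655974
  w_4·L_4 = 0.16 × 0.000421671 = 6.74674e-05
Sum: 0.0298447 + 0.0115687 + 0.000655974 + 6.74674e-05 = 0.0421369
P(Population 1 | data) ≈ 0.7083

0.7083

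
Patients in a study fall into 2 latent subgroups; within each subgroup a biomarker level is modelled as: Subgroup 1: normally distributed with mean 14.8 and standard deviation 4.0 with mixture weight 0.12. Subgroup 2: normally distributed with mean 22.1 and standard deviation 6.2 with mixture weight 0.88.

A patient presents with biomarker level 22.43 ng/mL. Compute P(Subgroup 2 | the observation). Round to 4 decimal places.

P(component k | x) = w_k·f_k(x) / marginal(x), where marginal(x) = Σ_j w_j·f_j(x).
Component likelihoods at x = 22.43 ng/mL:
  L_1 = (1/(4.0·√(2π)))·exp(−(22.43−14.8)²/(2·4.0²)) = 0.099736·exp(-1.81928) = 0.0161714
  L_2 = (1/(6.2·√(2π)))·exp(−(22.43−22.1)²/(2·6.2²)) = 0.064346·exp(-0.00142) = 0.0642544
Prior × likelihood for each component:
  w_1·L_1 = 0.12 × 0.0161714 = 0.00194057
  w_2·L_2 = 0.88 × 0.0642544 = 0.0565439
Sum: 0.00194057 + 0.0565439 = 0.0584845
Responsibility of Subgroup 2: 0.0565439 / 0.0584845 ≈ 0.9668

0.9668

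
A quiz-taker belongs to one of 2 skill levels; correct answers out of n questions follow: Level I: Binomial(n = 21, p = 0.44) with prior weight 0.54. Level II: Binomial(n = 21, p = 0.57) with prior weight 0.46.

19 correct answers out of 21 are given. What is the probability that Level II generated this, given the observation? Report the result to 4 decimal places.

Posterior ∝ prior × likelihood, so P(k | x) ∝ P(Z=k) f_k(x); normalise over all components.
Binomial probabilities:
  f_I = 1.10712e-05
  f_II = 0.00089285
Multiply by the mixture weights:
  P(Z=I)·f_I = 0.54 × 1.10712e-05 = 5.97847e-06
  P(Z=II)·f_II = 0.46 × 0.00089285 = 0.000410711
Evidence: 5.97847e-06 + 0.000410711 = 0.000416689
So the posterior for Level II is 0.000410711 / 0.000416689 ≈ 0.9857.

0.9857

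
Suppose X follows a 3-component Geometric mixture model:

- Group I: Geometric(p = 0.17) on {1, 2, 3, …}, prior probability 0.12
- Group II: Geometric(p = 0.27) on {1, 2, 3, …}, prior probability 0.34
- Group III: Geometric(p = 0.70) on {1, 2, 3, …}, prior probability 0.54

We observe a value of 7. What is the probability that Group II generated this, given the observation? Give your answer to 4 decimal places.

0.6667

By Bayes' theorem, P(k | x) = w_k f_k(x) / Σ_j w_j f_j(x).
Evaluate each component's likelihood at the observed value:
  f_I = 0.0555799
  f_II = 0.0408602
  f_III = 0.0005103
Weight by the priors:
  w_I·f_I = 0.12 × 0.0555799 = 0.00666958
  w_II·f_II = 0.34 × 0.0408602 = 0.0138925
  w_III·f_III = 0.54 × 0.0005103 = 0.000275562
Normaliser: 0.00666958 + 0.0138925 + 0.000275562 = 0.0208376
Responsibility of Group II: 0.0138925 / 0.0208376 ≈ 0.6667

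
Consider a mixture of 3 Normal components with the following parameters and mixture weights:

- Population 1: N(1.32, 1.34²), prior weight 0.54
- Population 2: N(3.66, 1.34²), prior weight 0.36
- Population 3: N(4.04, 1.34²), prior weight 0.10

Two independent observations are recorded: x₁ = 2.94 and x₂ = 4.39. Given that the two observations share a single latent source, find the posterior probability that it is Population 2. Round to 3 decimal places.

0.754

By Bayes' theorem, P(k | x) = P(Z=k) f_k(x) / Σ_j P(Z=j) f_j(x).
Since both observations come from the same component, the likelihood for component k is f_k(x₁)·f_k(x₂).
  L_1 = [0.14336] × [0.0215786] = 0.00309352
  L_2 = [0.2577] × [0.256661] = 0.0661414
  L_3 = [0.212557] × [0.287734] = 0.06116
Unnormalised posteriors:
  P(Z=1)·L_1 = 0.54 × 0.00309352 = 0.0016705
  P(Z=2)·L_2 = 0.36 × 0.0661414 = 0.0238109
  P(Z=3)·L_3 = 0.10 × 0.06116 = 0.006116
Sum: 0.0016705 + 0.0238109 + 0.006116 = 0.0315974
Responsibility of Population 2: 0.0238109 / 0.0315974 ≈ 0.754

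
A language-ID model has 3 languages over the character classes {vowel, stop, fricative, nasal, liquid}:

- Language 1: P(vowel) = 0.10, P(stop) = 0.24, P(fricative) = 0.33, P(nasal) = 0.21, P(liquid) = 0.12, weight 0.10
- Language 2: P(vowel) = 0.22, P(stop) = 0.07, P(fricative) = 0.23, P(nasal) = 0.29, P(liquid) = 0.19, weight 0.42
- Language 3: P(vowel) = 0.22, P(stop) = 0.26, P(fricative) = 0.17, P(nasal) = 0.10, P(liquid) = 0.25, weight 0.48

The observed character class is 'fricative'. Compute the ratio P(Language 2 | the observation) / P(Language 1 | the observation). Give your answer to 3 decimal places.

2.927

The posterior odds equal the prior odds times the likelihood ratio: (P(Z=i)/P(Z=j))·(f_i(x)/f_j(x)).
Component likelihoods at x = 'fricative':
  p_1 = 0.33
  p_2 = 0.23
  p_3 = 0.17
0.0966 / 0.033 ≈ 2.927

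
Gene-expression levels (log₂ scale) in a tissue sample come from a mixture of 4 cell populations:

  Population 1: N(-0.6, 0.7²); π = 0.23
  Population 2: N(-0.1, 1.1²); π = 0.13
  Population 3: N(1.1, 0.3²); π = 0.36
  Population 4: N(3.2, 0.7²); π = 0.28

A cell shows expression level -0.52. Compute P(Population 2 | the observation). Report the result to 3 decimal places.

P(component k | x) = π_k·f_k(x) / marginal(x), where marginal(x) = Σ_j π_j·f_j(x).
Normal densities:
  p_1 = (1/(0.7·√(2π)))·exp(−(-0.52−-0.6)²/(2·0.7²)) = 0.569918·exp(-0.00653) = 0.566208
  p_2 = (1/(1.1·√(2π)))·exp(−(-0.52−-0.1)²/(2·1.1²)) = 0.362675·exp(-0.07289) = 0.337179
  p_3 = (1/(0.3·√(2π)))·exp(−(-0.52−1.1)²/(2·0.3²)) = 1.329808·exp(-14.58000) = 6.19121e-07
  p_4 = (1/(0.7·√(2π)))·exp(−(-0.52−3.2)²/(2·0.7²)) = 0.569918·exp(-14.12082) = 4.19971e-07
Prior × likelihood for each component:
  π_1·p_1 = 0.23 × 0.566208 = 0.130228
  π_2·p_2 = 0.13 × 0.337179 = 0.0438333
  π_3·p_3 = 0.36 × 6.19121e-07 = 2.22883e-07
  π_4·p_4 = 0.28 × 4.19971e-07 = 1.17592e-07
Sum: 0.130228 + 0.0438333 + 2.22883e-07 + 1.17592e-07 = 0.174061
Responsibility of Population 2: 0.0438333 / 0.174061 ≈ 0.252

0.252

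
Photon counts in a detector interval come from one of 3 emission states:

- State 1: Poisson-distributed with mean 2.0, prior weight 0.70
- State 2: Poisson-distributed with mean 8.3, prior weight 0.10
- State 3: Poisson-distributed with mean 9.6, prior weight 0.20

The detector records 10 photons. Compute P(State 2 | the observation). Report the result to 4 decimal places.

0.2996

The responsibility of component k is P(Z=k) f_k(x) divided by Σ_j P(Z=j) f_j(x).
Evaluate each component's likelihood at the observed value:
  L_1 = 3.81899e-05
  L_2 = 0.106261
  L_3 = 0.124086
Prior × likelihood for each component:
  P(Z=1)·L_1 = 0.70 × 3.81899e-05 = 2.67329e-05
  P(Z=2)·L_2 = 0.10 × 0.106261 = 0.0106261
  P(Z=3)·L_3 = 0.20 × 0.124086 = 0.0248172
Denominator: 2.67329e-05 + 0.0106261 + 0.0248172 = 0.03547
P(State 2 | x) ≈ 0.2996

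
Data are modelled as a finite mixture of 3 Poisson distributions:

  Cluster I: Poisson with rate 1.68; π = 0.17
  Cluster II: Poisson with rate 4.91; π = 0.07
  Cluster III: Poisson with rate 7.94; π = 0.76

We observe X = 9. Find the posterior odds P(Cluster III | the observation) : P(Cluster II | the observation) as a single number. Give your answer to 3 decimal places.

39.669

Since P(k|x) ∝ P(Z=k) f_k(x), the posterior odds are P(Z=i) f_i(x) / (P(Z=j) f_j(x)).
Poisson probabilities:
  p_I = e^(−1.68)·1.68^9/9! = 5.47527e-05
  p_II = e^(−4.91)·4.91^9/9! = 0.0336965
  p_III = e^(−7.94)·7.94^9/9! = 0.123118
Odds = (0.76/0.07) × (0.123118/0.0336965) = 10.8571 × 3.65375 ≈ 39.669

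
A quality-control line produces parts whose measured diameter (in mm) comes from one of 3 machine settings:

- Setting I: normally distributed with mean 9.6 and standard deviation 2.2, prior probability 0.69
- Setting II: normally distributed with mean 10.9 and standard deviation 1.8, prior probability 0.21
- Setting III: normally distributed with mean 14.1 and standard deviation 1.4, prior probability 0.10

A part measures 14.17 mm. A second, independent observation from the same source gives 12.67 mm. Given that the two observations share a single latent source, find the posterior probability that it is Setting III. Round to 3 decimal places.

0.685

Posterior ∝ prior × likelihood, so P(k | x) ∝ π_k f_k(x); normalise over all components.
Since both observations come from the same component, the likelihood for component k is f_k(x₁)·f_k(x₂).
  f_I = [(1/(2.2·√(2π)))·exp(−(14.17−9.6)²/(2·2.2²)) = 0.181337·exp(-2.15753) = 0.0209645] × [0.0684917] = 0.00143589
  f_II = [(1/(1.8·√(2π)))·exp(−(14.17−10.9)²/(2·1.8²)) = 0.221635·exp(-1.65014) = 0.042559] × [0.136668] = 0.00581647
  f_III = [(1/(1.4·√(2π)))·exp(−(14.17−14.1)²/(2·1.4²)) = 0.284959·exp(-0.00125) = 0.284603] × [0.169133] = 0.0481358
Multiply by the mixture weights:
  π_I·f_I = 0.69 × 0.00143589 = 0.000990765
  π_II·f_II = 0.21 × 0.00581647 = 0.00122146
  π_III·f_III = 0.10 × 0.0481358 = 0.00481358
Normaliser: 0.000990765 + 0.00122146 + 0.00481358 = 0.0070258
P(Setting III | x₁,x₂) = 0.00481358 / 0.0070258 ≈ 0.685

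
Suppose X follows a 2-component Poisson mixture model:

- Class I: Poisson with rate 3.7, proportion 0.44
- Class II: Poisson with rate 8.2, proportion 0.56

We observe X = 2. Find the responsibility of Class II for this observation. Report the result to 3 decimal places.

0.065

The responsibility of component k is π_k f_k(x) divided by Σ_j π_j f_j(x).
Component likelihoods at x = 2:
  L_I = e^(−3.7)·3.7^2/2! = 0.169233
  L_II = e^(−8.2)·8.2^2/2! = 0.00923385
Multiply by the mixture weights:
  π_I·L_I = 0.44 × 0.169233 = 0.0744623
  π_II·L_II = 0.56 × 0.00923385 = 0.00517096
Marginal: 0.0744623 + 0.00517096 = 0.0796333
Responsibility of Class II: 0.00517096 / 0.0796333 ≈ 0.065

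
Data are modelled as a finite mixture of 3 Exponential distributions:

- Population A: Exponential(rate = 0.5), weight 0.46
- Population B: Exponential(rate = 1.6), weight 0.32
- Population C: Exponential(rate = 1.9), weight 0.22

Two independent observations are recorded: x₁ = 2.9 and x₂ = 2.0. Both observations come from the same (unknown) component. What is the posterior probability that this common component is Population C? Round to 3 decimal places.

Apply Bayes' rule: the posterior for each component is proportional to its prior times its likelihood at x.
Since both observations come from the same component, the likelihood for component k is f_k(x₁)·f_k(x₂).
  f_A = [0.5·e^(−0.5·2.9) = 0.5·e^(−1.4500) = 0.117285] × [0.18394] = 0.0215734
  f_B = [1.6·e^(−1.6·2.9) = 1.6·e^(−4.6400) = 0.0154523] × [0.0652195] = 0.00100779
  f_C = [1.9·e^(−1.9·2.9) = 1.9·e^(−5.5100) = 0.0076876] × [0.0425045] = 0.000326758
Prior × likelihood for each component:
  P(Z=A)·f_A = 0.46 × 0.0215734 = 0.00992376
  P(Z=B)·f_B = 0.32 × 0.00100779 = 0.000322494
  P(Z=C)·f_C = 0.22 × 0.000326758 = 7.18867e-05
Sum: 0.00992376 + 0.000322494 + 7.18867e-05 = 0.0103181
So the posterior for Population C is 7.18867e-05 / 0.0103181 ≈ 0.007.

0.007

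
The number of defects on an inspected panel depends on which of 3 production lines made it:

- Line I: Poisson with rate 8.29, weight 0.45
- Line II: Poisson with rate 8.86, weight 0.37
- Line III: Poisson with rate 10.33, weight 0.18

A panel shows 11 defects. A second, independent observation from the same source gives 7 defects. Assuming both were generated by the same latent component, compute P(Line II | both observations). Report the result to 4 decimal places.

Apply Bayes' rule: the posterior for each component is proportional to its prior times its likelihood at x.
Since both observations come from the same component, the likelihood for component k is f_k(x₁)·f_k(x₂).
  f_I = [0.0799177] × [0.134014] = 0.0107101
  f_II = [0.0939217] × [0.120714] = 0.0113376
  f_III = [0.116865] × [0.0812849] = 0.00949939
Prior × likelihood for each component:
  w_I·f_I = 0.45 × 0.0107101 = 0.00481954
  w_II·f_II = 0.37 × 0.0113376 = 0.00419493
  w_III·f_III = 0.18 × 0.00949939 = 0.00170989
Evidence: 0.00481954 + 0.00419493 + 0.00170989 = 0.0107244
Responsibility of Line II: 0.00419493 / 0.0107244 ≈ 0.3912

0.3912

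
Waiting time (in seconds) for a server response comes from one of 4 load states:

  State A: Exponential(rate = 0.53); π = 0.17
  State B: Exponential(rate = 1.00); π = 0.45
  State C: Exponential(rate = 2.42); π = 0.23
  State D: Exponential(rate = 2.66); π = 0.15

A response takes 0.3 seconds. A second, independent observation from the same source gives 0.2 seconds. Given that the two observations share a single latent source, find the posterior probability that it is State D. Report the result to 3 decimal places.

0.283

P(component k | x) = w_k·f_k(x) / marginal(x), where marginal(x) = Σ_j w_j·f_j(x).
Since both observations come from the same component, the likelihood for component k is f_k(x₁)·f_k(x₂).
  f_A = [0.452088] × [0.476695] = 0.215508
  f_B = [0.740818] × [0.818731] = 0.606531
  f_C = [1.17089] × [1.49148] = 1.74636
  f_D = [1.19761] × [1.56256] = 1.87134
Unnormalised posteriors:
  w_A·f_A = 0.17 × 0.215508 = 0.0366364
  w_B·f_B = 0.45 × 0.606531 = 0.272939
  w_C·f_C = 0.23 × 1.74636 = 0.401663
  w_D·f_D = 0.15 × 1.87134 = 0.2807
Denominator: 0.0366364 + 0.272939 + 0.401663 + 0.2807 = 0.991939
P(State D | data) ≈ 0.283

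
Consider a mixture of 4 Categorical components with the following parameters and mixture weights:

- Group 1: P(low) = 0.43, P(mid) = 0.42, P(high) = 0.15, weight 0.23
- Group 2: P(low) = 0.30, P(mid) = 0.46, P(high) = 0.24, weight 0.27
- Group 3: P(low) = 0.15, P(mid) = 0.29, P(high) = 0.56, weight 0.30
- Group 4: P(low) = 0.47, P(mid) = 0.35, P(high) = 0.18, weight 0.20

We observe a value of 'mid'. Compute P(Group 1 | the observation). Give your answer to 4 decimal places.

P(component k | x) = π_k·f_k(x) / marginal(x), where marginal(x) = Σ_j π_j·f_j(x).
Component likelihoods at x = 'mid':
  L_1 = P(mid | comp) = 0.42
  L_2 = P(mid | comp) = 0.46
  L_3 = P(mid | comp) = 0.29
  L_4 = P(mid | comp) = 0.35
Unnormalised posteriors:
  π_1·L_1 = 0.23 × 0.42 = 0.0966
  π_2·L_2 = 0.27 × 0.46 = 0.1242
  π_3·L_3 = 0.30 × 0.29 = 0.087
  π_4·L_4 = 0.20 × 0.35 = 0.07
Sum: 0.0966 + 0.1242 + 0.087 + 0.07 = 0.3778
P(Group 1 | x) ≈ 0.2557

0.2557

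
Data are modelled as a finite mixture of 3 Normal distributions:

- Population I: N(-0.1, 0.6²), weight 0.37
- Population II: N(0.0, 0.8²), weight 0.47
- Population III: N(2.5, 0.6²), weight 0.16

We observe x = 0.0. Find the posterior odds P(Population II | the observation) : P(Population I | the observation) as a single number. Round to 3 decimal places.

0.966

Posterior odds = (w_i f_i(x)) / (w_j f_j(x)); the normalising sum cancels.
Evaluate each component's likelihood at the observed value:
  f_I = (1/(0.6·√(2π)))·exp(−(0.0−-0.1)²/(2·0.6²)) = 0.664904·exp(-0.01389) = 0.655733
  f_II = (1/(0.8·√(2π)))·exp(−(0.0−0.0)²/(2·0.8²)) = 0.498678·exp(-0.00000) = 0.498678
  f_III = (1/(0.6·√(2π)))·exp(−(0.0−2.5)²/(2·0.6²)) = 0.664904·exp(-8.68056) = 0.000112938
0.234379 / 0.242621 ≈ 0.966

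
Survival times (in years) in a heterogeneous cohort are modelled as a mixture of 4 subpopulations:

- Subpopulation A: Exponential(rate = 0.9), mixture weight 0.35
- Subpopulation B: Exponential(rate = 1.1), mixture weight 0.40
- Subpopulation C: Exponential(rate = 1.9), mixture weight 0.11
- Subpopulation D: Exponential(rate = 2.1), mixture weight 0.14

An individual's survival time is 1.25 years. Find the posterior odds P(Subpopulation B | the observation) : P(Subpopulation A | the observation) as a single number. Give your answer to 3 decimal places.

Since P(k|x) ∝ π_k f_k(x), the posterior odds are π_i f_i(x) / (π_j f_j(x)).
Exponential densities:
  L_A = 0.292187
  L_B = 0.278124
  L_C = 0.176728
  L_D = 0.152123
Odds = (0.40/0.35) × (0.278124/0.292187) = 1.14286 × 0.951868 ≈ 1.088

1.088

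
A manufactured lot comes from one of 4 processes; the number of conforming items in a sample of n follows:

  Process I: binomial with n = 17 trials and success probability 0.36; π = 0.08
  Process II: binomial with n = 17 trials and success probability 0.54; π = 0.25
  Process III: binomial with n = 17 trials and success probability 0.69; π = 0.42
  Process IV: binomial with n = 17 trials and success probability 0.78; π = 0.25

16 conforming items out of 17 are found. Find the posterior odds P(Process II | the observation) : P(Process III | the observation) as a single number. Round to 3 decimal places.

Since P(k|x) ∝ P(Z=k) f_k(x), the posterior odds are P(Z=i) f_i(x) / (P(Z=j) f_j(x)).
Binomial probabilities:
  f_I = C(17,16)·0.36^16·0.64^1 = 17·7.95866e-08·0.64 = 8.65902e-07
  f_II = C(17,16)·0.54^16·0.46^1 = 17·5.22757e-05·0.46 = 0.000408796
  f_III = C(17,16)·0.69^16·0.31^1 = 17·0.00263989·0.31 = 0.0139122
  f_IV = C(17,16)·0.78^16·0.22^1 = 17·0.0187721·0.22 = 0.0702078
Posterior odds = (P(Z=II)·f_II) / (P(Z=III)·f_III) = (0.25·0.000408796) / (0.42·0.0139122) = 0.000102199 / 0.00584313 ≈ 0.017

0.017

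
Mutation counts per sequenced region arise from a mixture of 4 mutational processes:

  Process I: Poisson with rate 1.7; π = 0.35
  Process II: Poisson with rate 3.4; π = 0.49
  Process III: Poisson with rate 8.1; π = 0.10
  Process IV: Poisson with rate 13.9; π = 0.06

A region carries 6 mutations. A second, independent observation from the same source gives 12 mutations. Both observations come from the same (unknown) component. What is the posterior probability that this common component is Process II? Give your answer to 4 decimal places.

0.0088

P(component k | x) = P(Z=k)·f_k(x) / marginal(x), where marginal(x) = Σ_j P(Z=j)·f_j(x).
Since both observations come from the same component, the likelihood for component k is f_k(x₁)·f_k(x₂).
  p_I = [0.00612436] × [2.22203e-07] = 1.36085e-09
  p_II = [0.0716044] × [0.000166268] = 1.19055e-05
  p_III = [0.119067] × [0.0505473] = 0.00601853
  p_IV = [0.00920583] × [0.0998039] = 0.000918777
Unnormalised posteriors:
  P(Z=I)·p_I = 0.35 × 1.36085e-09 = 4.76297e-10
  P(Z=II)·p_II = 0.49 × 1.19055e-05 = 5.83371e-06
  P(Z=III)·p_III = 0.10 × 0.00601853 = 0.000601853
  P(Z=IV)·p_IV = 0.06 × 0.000918777 = 5.51266e-05
Normaliser: 4.76297e-10 + 5.83371e-06 + 0.000601853 + 5.51266e-05 = 0.000662814
P(Process II | x) = 5.83371e-06 / 0.000662814 ≈ 0.0088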